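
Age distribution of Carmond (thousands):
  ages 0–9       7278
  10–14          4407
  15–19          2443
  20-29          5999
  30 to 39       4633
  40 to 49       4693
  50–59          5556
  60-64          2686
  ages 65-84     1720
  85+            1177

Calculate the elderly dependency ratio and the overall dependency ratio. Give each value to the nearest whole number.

Old-age dependency ratio: 11
Total dependency ratio: 56

0–14: 7278 + 4407 = 11685
15–64: 2443 + 5999 + 4633 + 4693 + 5556 + 2686 = 26010
65+: 1720 + 1177 = 2897
Old-age dependency ratio = 2897 / 26010 × 100 = 11
Total dependency ratio = (11685 + 2897) / 26010 × 100 = 14582 / 26010 × 100 = 56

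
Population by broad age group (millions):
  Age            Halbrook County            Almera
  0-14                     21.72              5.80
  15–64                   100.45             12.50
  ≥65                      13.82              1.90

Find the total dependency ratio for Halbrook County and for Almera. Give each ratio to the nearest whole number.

Halbrook County: (21.72 + 13.82) / 100.45 × 100 = 35.54 / 100.45 × 100 = 35
Almera: (5.80 + 1.90) / 12.50 × 100 = 7.70 / 12.50 × 100 = 62

Halbrook County: 35
Almera: 62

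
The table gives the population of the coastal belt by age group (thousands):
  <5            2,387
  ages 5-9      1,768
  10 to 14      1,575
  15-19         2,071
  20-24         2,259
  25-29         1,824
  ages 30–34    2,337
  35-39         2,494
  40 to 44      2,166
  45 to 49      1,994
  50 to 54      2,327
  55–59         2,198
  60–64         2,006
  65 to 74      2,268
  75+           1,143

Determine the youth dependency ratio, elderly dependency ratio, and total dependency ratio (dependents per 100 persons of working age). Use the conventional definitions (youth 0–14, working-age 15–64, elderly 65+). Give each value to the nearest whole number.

Youth dependency ratio: 26
Old-age dependency ratio: 16
Total dependency ratio: 42

0–14: 2,387 + 1,768 + 1,575 = 5,730
15–64: 2,071 + 2,259 + 1,824 + 2,337 + 2,494 + 2,166 + 1,994 + 2,327 + 2,198 + 2,006 = 21,676
65+: 2,268 + 1,143 = 3,411
Youth dependency ratio = 5,730 / 21,676 × 100 = 26
Old-age dependency ratio = 3,411 / 21,676 × 100 = 16
Total dependency ratio = (5,730 + 3,411) / 21,676 × 100 = 9,141 / 21,676 × 100 = 42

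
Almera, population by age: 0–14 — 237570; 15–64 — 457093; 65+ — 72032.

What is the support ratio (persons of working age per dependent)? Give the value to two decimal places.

Support ratio = 457093 / (237570 + 72032) = 457093 / 309602 = 1.48

Support ratio: 1.48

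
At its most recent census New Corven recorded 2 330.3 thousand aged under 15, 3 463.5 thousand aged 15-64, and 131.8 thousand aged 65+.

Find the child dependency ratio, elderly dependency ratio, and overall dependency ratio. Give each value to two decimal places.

Youth dependency ratio: 67.28
Old-age dependency ratio: 3.81
Total dependency ratio: 71.09

Youth dependency ratio = 2 330.3 / 3 463.5 × 100 = 67.28
Old-age dependency ratio = 131.8 / 3 463.5 × 100 = 3.81
Total dependency ratio = (2 330.3 + 131.8) / 3 463.5 × 100 = 2 462.1 / 3 463.5 × 100 = 71.09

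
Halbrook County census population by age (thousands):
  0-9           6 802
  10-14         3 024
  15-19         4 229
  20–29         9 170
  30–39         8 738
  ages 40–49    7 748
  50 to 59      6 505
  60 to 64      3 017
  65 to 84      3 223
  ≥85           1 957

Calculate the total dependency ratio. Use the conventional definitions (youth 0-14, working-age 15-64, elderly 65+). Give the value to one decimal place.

0–14: 6 802 + 3 024 = 9 826
15–64: 4 229 + 9 170 + 8 738 + 7 748 + 6 505 + 3 017 = 39 407
65+: 3 223 + 1 957 = 5 180
Total dependency ratio = (9 826 + 5 180) / 39 407 × 100 = 15 006 / 39 407 × 100 = 38.1

Total dependency ratio: 38.1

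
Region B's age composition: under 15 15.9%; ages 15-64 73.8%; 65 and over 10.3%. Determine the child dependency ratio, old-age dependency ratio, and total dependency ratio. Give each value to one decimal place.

Youth dependency ratio: 21.5
Old-age dependency ratio: 14.0
Total dependency ratio: 35.5

Youth dependency ratio = 15.9 / 73.8 × 100 = 21.5
Old-age dependency ratio = 10.3 / 73.8 × 100 = 14.0
Total dependency ratio = (15.9 + 10.3) / 73.8 × 100 = 26.2 / 73.8 × 100 = 35.5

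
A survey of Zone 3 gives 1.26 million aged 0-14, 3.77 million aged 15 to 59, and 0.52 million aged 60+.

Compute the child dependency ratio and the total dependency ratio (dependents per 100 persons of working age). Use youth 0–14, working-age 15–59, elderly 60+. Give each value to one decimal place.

Youth dependency ratio = 1.26 / 3.77 × 100 = 33.4
Total dependency ratio = (1.26 + 0.52) / 3.77 × 100 = 1.78 / 3.77 × 100 = 47.2

Youth dependency ratio: 33.4
Total dependency ratio: 47.2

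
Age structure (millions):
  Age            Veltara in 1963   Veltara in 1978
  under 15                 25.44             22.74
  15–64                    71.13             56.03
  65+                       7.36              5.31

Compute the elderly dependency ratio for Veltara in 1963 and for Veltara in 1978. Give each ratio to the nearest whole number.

Veltara in 1963: 10
Veltara in 1978: 9

Veltara in 1963: 7.36 / 71.13 × 100 = 10
Veltara in 1978: 5.31 / 56.03 × 100 = 9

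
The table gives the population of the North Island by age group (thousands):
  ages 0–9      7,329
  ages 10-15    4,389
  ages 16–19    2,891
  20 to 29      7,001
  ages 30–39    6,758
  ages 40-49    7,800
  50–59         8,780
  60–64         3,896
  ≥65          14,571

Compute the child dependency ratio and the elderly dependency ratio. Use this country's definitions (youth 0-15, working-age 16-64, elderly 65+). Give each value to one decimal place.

Youth dependency ratio: 31.6
Old-age dependency ratio: 39.2

0–15: 7,329 + 4,389 = 11,718
16–64: 2,891 + 7,001 + 6,758 + 7,800 + 8,780 + 3,896 = 37,126
65+: 14,571
Youth dependency ratio = 11,718 / 37,126 × 100 = 31.6
Old-age dependency ratio = 14,571 / 37,126 × 100 = 39.2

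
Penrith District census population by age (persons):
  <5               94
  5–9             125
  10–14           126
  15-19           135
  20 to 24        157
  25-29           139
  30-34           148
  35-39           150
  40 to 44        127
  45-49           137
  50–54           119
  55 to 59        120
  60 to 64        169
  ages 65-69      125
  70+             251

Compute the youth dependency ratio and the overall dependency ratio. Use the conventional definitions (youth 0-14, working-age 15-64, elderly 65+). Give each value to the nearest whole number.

Youth dependency ratio: 25
Total dependency ratio: 51

0–14: 94 + 125 + 126 = 345
15–64: 135 + 157 + 139 + 148 + 150 + 127 + 137 + 119 + 120 + 169 = 1,401
65+: 125 + 251 = 376
Youth dependency ratio = 345 / 1,401 × 100 = 25
Total dependency ratio = (345 + 376) / 1,401 × 100 = 721 / 1,401 × 100 = 51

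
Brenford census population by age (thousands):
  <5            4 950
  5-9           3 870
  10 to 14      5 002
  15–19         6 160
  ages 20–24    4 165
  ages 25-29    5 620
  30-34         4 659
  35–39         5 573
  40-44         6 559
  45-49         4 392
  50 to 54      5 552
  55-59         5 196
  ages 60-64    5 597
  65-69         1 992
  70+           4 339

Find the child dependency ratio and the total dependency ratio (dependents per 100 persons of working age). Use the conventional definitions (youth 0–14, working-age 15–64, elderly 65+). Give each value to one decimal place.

0–14: 4 950 + 3 870 + 5 002 = 13 822
15–64: 6 160 + 4 165 + 5 620 + 4 659 + 5 573 + 6 559 + 4 392 + 5 552 + 5 196 + 5 597 = 53 473
65+: 1 992 + 4 339 = 6 331
Youth dependency ratio = 13 822 / 53 473 × 100 = 25.8
Total dependency ratio = (13 822 + 6 331) / 53 473 × 100 = 20 153 / 53 473 × 100 = 37.7

Youth dependency ratio: 25.8
Total dependency ratio: 37.7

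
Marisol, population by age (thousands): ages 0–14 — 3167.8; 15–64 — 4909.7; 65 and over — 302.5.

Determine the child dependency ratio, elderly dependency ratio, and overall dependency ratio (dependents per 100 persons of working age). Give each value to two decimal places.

Youth dependency ratio = 3167.8 / 4909.7 × 100 = 64.52
Old-age dependency ratio = 302.5 / 4909.7 × 100 = 6.16
Total dependency ratio = (3167.8 + 302.5) / 4909.7 × 100 = 3470.3 / 4909.7 × 100 = 70.68

Youth dependency ratio: 64.52
Old-age dependency ratio: 6.16
Total dependency ratio: 70.68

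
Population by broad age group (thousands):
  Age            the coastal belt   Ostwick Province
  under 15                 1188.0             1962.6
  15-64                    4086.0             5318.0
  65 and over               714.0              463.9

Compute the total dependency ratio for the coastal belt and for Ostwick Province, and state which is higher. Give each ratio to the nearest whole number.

the coastal belt: 47
Ostwick Province: 46
Higher: the coastal belt

the coastal belt: (1188.0 + 714.0) / 4086.0 × 100 = 1902.0 / 4086.0 × 100 = 47
Ostwick Province: (1962.6 + 463.9) / 5318.0 × 100 = 2426.5 / 5318.0 × 100 = 46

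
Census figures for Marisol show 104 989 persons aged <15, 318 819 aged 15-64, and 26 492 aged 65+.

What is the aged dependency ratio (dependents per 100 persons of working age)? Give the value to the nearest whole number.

Old-age dependency ratio: 8

Old-age dependency ratio = 26 492 / 318 819 × 100 = 8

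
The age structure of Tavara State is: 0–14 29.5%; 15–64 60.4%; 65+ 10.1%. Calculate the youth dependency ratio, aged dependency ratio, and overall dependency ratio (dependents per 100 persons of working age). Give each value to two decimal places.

Youth dependency ratio: 48.84
Old-age dependency ratio: 16.72
Total dependency ratio: 65.56

Youth dependency ratio = 29.5 / 60.4 × 100 = 48.84
Old-age dependency ratio = 10.1 / 60.4 × 100 = 16.72
Total dependency ratio = (29.5 + 10.1) / 60.4 × 100 = 39.6 / 60.4 × 100 = 65.56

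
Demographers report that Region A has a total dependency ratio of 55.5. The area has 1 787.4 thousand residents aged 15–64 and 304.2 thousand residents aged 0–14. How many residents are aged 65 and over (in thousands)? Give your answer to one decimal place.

Aged 65 and over: 687.8

Total dependency ratio = (youth + elderly) / working-age × 100
55.5 = (304.2 + E) / 1 787.4 × 100
⇒ 687.8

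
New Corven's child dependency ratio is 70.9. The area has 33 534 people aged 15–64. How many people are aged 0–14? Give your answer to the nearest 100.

Aged 0–14: 23 800

Youth dependency ratio = youth / working-age × 100
70.9 = Y / 33 534 × 100
⇒ 23 800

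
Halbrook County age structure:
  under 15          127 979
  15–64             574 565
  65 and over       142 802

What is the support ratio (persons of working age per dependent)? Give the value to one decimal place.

Support ratio: 2.1

Support ratio = 574 565 / (127 979 + 142 802) = 574 565 / 270 781 = 2.1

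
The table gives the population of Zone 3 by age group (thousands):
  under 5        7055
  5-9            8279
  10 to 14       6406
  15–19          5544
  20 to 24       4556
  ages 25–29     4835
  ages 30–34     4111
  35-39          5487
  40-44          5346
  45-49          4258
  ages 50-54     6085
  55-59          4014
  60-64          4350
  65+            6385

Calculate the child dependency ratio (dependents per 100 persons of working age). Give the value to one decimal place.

Youth dependency ratio: 44.7

0–14: 7055 + 8279 + 6406 = 21740
15–64: 5544 + 4556 + 4835 + 4111 + 5487 + 5346 + 4258 + 6085 + 4014 + 4350 = 48586
65+: 6385
Youth dependency ratio = 21740 / 48586 × 100 = 44.7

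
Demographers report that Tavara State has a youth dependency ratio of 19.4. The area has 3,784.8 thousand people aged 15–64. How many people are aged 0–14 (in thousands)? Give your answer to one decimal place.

Aged 0–14: 734.3

Youth dependency ratio = youth / working-age × 100
19.4 = Y / 3,784.8 × 100
⇒ 734.3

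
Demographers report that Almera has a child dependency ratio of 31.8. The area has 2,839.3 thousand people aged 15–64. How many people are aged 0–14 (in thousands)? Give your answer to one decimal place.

Aged 0–14: 902.9

Youth dependency ratio = youth / working-age × 100
31.8 = Y / 2,839.3 × 100
⇒ 902.9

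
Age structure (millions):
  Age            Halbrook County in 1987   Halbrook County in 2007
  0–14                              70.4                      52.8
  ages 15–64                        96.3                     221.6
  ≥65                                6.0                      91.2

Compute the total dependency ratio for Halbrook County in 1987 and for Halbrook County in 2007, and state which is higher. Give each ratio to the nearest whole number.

Halbrook County in 1987: (70.4 + 6.0) / 96.3 × 100 = 76.4 / 96.3 × 100 = 79
Halbrook County in 2007: (52.8 + 91.2) / 221.6 × 100 = 144.0 / 221.6 × 100 = 65

Halbrook County in 1987: 79
Halbrook County in 2007: 65
Higher: Halbrook County in 1987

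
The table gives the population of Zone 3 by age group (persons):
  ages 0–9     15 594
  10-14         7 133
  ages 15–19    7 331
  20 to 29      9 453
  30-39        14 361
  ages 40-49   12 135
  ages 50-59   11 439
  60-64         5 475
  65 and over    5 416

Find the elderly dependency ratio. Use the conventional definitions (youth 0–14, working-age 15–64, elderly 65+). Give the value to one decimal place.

0–14: 15 594 + 7 133 = 22 727
15–64: 7 331 + 9 453 + 14 361 + 12 135 + 11 439 + 5 475 = 60 194
65+: 5 416
Old-age dependency ratio = 5 416 / 60 194 × 100 = 9.0

Old-age dependency ratio: 9.0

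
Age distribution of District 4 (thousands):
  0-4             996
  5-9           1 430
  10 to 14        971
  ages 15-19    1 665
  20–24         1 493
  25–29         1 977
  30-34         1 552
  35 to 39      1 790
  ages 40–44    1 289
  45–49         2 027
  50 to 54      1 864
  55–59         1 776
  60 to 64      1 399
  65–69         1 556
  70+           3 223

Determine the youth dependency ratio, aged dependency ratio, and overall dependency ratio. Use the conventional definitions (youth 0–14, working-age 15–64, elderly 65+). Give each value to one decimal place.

0–14: 996 + 1 430 + 971 = 3 397
15–64: 1 665 + 1 493 + 1 977 + 1 552 + 1 790 + 1 289 + 2 027 + 1 864 + 1 776 + 1 399 = 16 832
65+: 1 556 + 3 223 = 4 779
Youth dependency ratio = 3 397 / 16 832 × 100 = 20.2
Old-age dependency ratio = 4 779 / 16 832 × 100 = 28.4
Total dependency ratio = (3 397 + 4 779) / 16 832 × 100 = 8 176 / 16 832 × 100 = 48.6

Youth dependency ratio: 20.2
Old-age dependency ratio: 28.4
Total dependency ratio: 48.6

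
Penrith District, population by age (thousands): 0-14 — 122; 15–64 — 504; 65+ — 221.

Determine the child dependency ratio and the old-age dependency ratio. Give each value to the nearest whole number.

Youth dependency ratio: 24
Old-age dependency ratio: 44

Youth dependency ratio = 122 / 504 × 100 = 24
Old-age dependency ratio = 221 / 504 × 100 = 44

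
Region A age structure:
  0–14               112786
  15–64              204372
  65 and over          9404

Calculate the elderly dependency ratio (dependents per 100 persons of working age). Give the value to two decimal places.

Old-age dependency ratio = 9404 / 204372 × 100 = 4.60

Old-age dependency ratio: 4.60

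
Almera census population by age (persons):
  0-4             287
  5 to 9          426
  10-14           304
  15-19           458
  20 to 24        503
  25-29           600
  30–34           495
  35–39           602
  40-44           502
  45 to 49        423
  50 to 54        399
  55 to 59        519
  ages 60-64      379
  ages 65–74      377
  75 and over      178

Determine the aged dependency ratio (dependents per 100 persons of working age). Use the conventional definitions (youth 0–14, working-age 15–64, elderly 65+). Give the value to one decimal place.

Old-age dependency ratio: 11.4

0–14: 287 + 426 + 304 = 1,017
15–64: 458 + 503 + 600 + 495 + 602 + 502 + 423 + 399 + 519 + 379 = 4,880
65+: 377 + 178 = 555
Old-age dependency ratio = 555 / 4,880 × 100 = 11.4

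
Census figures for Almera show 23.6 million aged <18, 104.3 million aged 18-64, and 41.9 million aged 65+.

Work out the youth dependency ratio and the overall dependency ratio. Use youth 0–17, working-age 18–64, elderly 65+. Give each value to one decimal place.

Youth dependency ratio = 23.6 / 104.3 × 100 = 22.6
Total dependency ratio = (23.6 + 41.9) / 104.3 × 100 = 65.5 / 104.3 × 100 = 62.8

Youth dependency ratio: 22.6
Total dependency ratio: 62.8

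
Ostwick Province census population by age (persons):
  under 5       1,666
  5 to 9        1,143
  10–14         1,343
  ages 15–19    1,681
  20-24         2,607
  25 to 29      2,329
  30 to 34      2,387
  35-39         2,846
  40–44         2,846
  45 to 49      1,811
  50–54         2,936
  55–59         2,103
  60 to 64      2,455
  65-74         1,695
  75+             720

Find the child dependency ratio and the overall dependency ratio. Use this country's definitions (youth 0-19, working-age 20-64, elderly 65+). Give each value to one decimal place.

Youth dependency ratio: 26.1
Total dependency ratio: 37.0

0–19: 1,666 + 1,143 + 1,343 + 1,681 = 5,833
20–64: 2,607 + 2,329 + 2,387 + 2,846 + 2,846 + 1,811 + 2,936 + 2,103 + 2,455 = 22,320
65+: 1,695 + 720 = 2,415
Youth dependency ratio = 5,833 / 22,320 × 100 = 26.1
Total dependency ratio = (5,833 + 2,415) / 22,320 × 100 = 8,248 / 22,320 × 100 = 37.0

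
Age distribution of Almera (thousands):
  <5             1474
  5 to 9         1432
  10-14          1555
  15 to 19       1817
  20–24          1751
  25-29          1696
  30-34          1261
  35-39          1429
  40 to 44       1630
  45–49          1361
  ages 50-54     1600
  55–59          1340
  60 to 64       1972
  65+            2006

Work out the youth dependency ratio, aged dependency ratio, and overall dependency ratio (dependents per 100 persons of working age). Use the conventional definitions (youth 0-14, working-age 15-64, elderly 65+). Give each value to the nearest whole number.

Youth dependency ratio: 28
Old-age dependency ratio: 13
Total dependency ratio: 41

0–14: 1474 + 1432 + 1555 = 4461
15–64: 1817 + 1751 + 1696 + 1261 + 1429 + 1630 + 1361 + 1600 + 1340 + 1972 = 15857
65+: 2006
Youth dependency ratio = 4461 / 15857 × 100 = 28
Old-age dependency ratio = 2006 / 15857 × 100 = 13
Total dependency ratio = (4461 + 2006) / 15857 × 100 = 6467 / 15857 × 100 = 41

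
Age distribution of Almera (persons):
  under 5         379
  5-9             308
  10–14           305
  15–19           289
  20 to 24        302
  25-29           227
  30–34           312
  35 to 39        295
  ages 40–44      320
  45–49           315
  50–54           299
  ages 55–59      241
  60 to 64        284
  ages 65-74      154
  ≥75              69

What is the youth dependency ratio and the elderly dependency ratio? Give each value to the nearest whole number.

0–14: 379 + 308 + 305 = 992
15–64: 289 + 302 + 227 + 312 + 295 + 320 + 315 + 299 + 241 + 284 = 2 884
65+: 154 + 69 = 223
Youth dependency ratio = 992 / 2 884 × 100 = 34
Old-age dependency ratio = 223 / 2 884 × 100 = 8

Youth dependency ratio: 34
Old-age dependency ratio: 8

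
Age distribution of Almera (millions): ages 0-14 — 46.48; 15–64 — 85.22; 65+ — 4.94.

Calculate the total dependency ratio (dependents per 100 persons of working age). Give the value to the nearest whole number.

Total dependency ratio: 60

Total dependency ratio = (46.48 + 4.94) / 85.22 × 100 = 51.42 / 85.22 × 100 = 60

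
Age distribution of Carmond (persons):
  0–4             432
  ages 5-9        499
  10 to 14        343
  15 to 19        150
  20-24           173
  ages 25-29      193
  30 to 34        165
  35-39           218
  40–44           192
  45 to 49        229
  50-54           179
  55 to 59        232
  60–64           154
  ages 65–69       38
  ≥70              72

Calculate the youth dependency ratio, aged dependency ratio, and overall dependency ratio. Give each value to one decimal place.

0–14: 432 + 499 + 343 = 1 274
15–64: 150 + 173 + 193 + 165 + 218 + 192 + 229 + 179 + 232 + 154 = 1 885
65+: 38 + 72 = 110
Youth dependency ratio = 1 274 / 1 885 × 100 = 67.6
Old-age dependency ratio = 110 / 1 885 × 100 = 5.8
Total dependency ratio = (1 274 + 110) / 1 885 × 100 = 1 384 / 1 885 × 100 = 73.4

Youth dependency ratio: 67.6
Old-age dependency ratio: 5.8
Total dependency ratio: 73.4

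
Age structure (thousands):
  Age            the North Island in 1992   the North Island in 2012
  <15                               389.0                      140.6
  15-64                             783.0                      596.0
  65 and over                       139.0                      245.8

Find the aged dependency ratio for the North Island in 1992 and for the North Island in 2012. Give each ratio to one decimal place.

the North Island in 1992: 139.0 / 783.0 × 100 = 17.8
the North Island in 2012: 245.8 / 596.0 × 100 = 41.2

the North Island in 1992: 17.8
the North Island in 2012: 41.2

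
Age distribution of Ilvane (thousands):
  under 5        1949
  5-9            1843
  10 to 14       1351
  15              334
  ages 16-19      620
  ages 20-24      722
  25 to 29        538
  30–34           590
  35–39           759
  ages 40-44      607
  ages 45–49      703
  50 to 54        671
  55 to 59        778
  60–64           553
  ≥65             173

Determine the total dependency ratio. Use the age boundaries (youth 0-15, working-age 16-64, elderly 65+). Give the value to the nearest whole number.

Total dependency ratio: 86

0–15: 1949 + 1843 + 1351 + 334 = 5477
16–64: 620 + 722 + 538 + 590 + 759 + 607 + 703 + 671 + 778 + 553 = 6541
65+: 173
Total dependency ratio = (5477 + 173) / 6541 × 100 = 5650 / 6541 × 100 = 86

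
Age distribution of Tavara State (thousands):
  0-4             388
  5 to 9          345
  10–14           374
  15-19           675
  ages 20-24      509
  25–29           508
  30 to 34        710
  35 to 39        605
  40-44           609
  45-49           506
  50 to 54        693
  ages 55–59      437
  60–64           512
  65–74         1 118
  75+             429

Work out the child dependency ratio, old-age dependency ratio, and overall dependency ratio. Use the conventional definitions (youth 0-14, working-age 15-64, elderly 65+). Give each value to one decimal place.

0–14: 388 + 345 + 374 = 1 107
15–64: 675 + 509 + 508 + 710 + 605 + 609 + 506 + 693 + 437 + 512 = 5 764
65+: 1 118 + 429 = 1 547
Youth dependency ratio = 1 107 / 5 764 × 100 = 19.2
Old-age dependency ratio = 1 547 / 5 764 × 100 = 26.8
Total dependency ratio = (1 107 + 1 547) / 5 764 × 100 = 2 654 / 5 764 × 100 = 46.0

Youth dependency ratio: 19.2
Old-age dependency ratio: 26.8
Total dependency ratio: 46.0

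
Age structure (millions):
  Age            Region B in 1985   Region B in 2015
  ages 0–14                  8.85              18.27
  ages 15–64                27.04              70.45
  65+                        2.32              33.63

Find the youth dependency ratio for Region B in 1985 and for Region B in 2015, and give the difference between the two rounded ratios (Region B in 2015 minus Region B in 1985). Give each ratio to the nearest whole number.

Region B in 1985: 33
Region B in 2015: 26
Difference: -7

Region B in 1985: 8.85 / 27.04 × 100 = 33
Region B in 2015: 18.27 / 70.45 × 100 = 26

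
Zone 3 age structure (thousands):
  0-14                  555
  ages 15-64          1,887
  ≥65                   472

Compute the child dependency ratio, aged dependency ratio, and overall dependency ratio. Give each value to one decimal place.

Youth dependency ratio: 29.4
Old-age dependency ratio: 25.0
Total dependency ratio: 54.4

Youth dependency ratio = 555 / 1,887 × 100 = 29.4
Old-age dependency ratio = 472 / 1,887 × 100 = 25.0
Total dependency ratio = (555 + 472) / 1,887 × 100 = 1,027 / 1,887 × 100 = 54.4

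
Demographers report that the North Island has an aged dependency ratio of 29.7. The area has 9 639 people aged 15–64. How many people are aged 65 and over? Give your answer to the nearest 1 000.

Old-age dependency ratio = elderly / working-age × 100
29.7 = E / 9 639 × 100
⇒ 3 000

Aged 65 and over: 3 000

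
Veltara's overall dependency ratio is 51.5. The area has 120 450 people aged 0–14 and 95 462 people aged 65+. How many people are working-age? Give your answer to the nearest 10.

Total dependency ratio = (youth + elderly) / working-age × 100
51.5 = (120 450 + 95 462) / W × 100
⇒ 419 250

Working-age: 419 250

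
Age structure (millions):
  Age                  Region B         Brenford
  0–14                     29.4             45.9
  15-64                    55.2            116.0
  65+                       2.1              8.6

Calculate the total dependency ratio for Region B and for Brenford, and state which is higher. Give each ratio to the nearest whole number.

Region B: 57
Brenford: 47
Higher: Region B

Region B: (29.4 + 2.1) / 55.2 × 100 = 31.5 / 55.2 × 100 = 57
Brenford: (45.9 + 8.6) / 116.0 × 100 = 54.5 / 116.0 × 100 = 47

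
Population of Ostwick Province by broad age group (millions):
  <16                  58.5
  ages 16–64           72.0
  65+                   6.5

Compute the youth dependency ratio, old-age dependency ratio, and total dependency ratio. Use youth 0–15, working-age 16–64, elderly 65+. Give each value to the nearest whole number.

Youth dependency ratio = 58.5 / 72.0 × 100 = 81
Old-age dependency ratio = 6.5 / 72.0 × 100 = 9
Total dependency ratio = (58.5 + 6.5) / 72.0 × 100 = 65.0 / 72.0 × 100 = 90

Youth dependency ratio: 81
Old-age dependency ratio: 9
Total dependency ratio: 90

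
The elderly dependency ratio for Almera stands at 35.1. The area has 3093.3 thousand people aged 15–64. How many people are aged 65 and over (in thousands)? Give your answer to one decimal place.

Old-age dependency ratio = elderly / working-age × 100
35.1 = E / 3093.3 × 100
⇒ 1085.7

Aged 65 and over: 1085.7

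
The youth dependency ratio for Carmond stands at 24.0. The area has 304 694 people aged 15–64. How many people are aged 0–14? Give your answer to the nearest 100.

Aged 0–14: 73 100

Youth dependency ratio = youth / working-age × 100
24.0 = Y / 304 694 × 100
⇒ 73 100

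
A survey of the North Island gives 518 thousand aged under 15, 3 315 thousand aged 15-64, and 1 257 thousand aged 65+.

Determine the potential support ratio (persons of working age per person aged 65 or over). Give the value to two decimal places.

Potential support ratio: 2.64

Potential support ratio = 3 315 / 1 257 = 2.64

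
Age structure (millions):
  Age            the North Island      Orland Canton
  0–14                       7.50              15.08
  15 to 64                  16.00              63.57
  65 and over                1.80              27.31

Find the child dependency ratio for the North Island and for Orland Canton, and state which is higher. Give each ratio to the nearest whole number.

the North Island: 7.50 / 16.00 × 100 = 47
Orland Canton: 15.08 / 63.57 × 100 = 24

the North Island: 47
Orland Canton: 24
Higher: the North Island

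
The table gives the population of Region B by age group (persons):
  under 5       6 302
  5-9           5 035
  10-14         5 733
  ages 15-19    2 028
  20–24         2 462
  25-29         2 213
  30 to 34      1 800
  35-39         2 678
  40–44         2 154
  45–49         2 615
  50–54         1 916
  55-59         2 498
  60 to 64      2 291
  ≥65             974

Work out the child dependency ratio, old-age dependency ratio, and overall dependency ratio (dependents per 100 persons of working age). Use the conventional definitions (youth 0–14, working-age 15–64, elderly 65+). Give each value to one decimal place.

0–14: 6 302 + 5 035 + 5 733 = 17 070
15–64: 2 028 + 2 462 + 2 213 + 1 800 + 2 678 + 2 154 + 2 615 + 1 916 + 2 498 + 2 291 = 22 655
65+: 974
Youth dependency ratio = 17 070 / 22 655 × 100 = 75.3
Old-age dependency ratio = 974 / 22 655 × 100 = 4.3
Total dependency ratio = (17 070 + 974) / 22 655 × 100 = 18 044 / 22 655 × 100 = 79.6

Youth dependency ratio: 75.3
Old-age dependency ratio: 4.3
Total dependency ratio: 79.6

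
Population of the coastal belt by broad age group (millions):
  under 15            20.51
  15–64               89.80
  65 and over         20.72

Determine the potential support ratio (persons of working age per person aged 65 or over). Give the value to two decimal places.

Potential support ratio: 4.33

Potential support ratio = 89.80 / 20.72 = 4.33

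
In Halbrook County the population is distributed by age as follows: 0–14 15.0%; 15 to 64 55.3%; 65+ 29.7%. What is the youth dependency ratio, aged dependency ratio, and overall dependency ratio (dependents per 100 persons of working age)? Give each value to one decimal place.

Youth dependency ratio = 15.0 / 55.3 × 100 = 27.1
Old-age dependency ratio = 29.7 / 55.3 × 100 = 53.7
Total dependency ratio = (15.0 + 29.7) / 55.3 × 100 = 44.7 / 55.3 × 100 = 80.8

Youth dependency ratio: 27.1
Old-age dependency ratio: 53.7
Total dependency ratio: 80.8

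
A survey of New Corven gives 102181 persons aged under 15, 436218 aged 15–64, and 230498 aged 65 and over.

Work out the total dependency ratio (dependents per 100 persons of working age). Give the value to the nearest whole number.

Total dependency ratio = (102181 + 230498) / 436218 × 100 = 332679 / 436218 × 100 = 76

Total dependency ratio: 76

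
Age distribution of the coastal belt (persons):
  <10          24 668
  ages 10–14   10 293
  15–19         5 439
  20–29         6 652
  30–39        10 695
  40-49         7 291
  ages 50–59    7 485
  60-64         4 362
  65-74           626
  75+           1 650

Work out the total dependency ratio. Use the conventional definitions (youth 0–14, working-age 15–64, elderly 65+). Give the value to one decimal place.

Total dependency ratio: 88.8

0–14: 24 668 + 10 293 = 34 961
15–64: 5 439 + 6 652 + 10 695 + 7 291 + 7 485 + 4 362 = 41 924
65+: 626 + 1 650 = 2 276
Total dependency ratio = (34 961 + 2 276) / 41 924 × 100 = 37 237 / 41 924 × 100 = 88.8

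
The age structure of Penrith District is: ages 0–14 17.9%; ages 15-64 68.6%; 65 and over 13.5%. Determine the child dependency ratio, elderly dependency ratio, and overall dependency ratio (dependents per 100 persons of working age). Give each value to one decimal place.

Youth dependency ratio = 17.9 / 68.6 × 100 = 26.1
Old-age dependency ratio = 13.5 / 68.6 × 100 = 19.7
Total dependency ratio = (17.9 + 13.5) / 68.6 × 100 = 31.4 / 68.6 × 100 = 45.8

Youth dependency ratio: 26.1
Old-age dependency ratio: 19.7
Total dependency ratio: 45.8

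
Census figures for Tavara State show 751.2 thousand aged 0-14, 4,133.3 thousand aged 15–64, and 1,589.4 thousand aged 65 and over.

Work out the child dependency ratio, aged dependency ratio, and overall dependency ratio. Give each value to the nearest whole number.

Youth dependency ratio = 751.2 / 4,133.3 × 100 = 18
Old-age dependency ratio = 1,589.4 / 4,133.3 × 100 = 38
Total dependency ratio = (751.2 + 1,589.4) / 4,133.3 × 100 = 2,340.6 / 4,133.3 × 100 = 57

Youth dependency ratio: 18
Old-age dependency ratio: 38
Total dependency ratio: 57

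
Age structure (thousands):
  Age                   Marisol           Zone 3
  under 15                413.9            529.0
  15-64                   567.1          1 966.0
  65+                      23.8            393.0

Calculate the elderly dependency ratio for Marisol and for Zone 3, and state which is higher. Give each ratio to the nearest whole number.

Marisol: 23.8 / 567.1 × 100 = 4
Zone 3: 393.0 / 1 966.0 × 100 = 20

Marisol: 4
Zone 3: 20
Higher: Zone 3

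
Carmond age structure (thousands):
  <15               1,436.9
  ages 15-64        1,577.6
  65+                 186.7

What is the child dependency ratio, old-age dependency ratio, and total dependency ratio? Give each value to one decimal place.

Youth dependency ratio = 1,436.9 / 1,577.6 × 100 = 91.1
Old-age dependency ratio = 186.7 / 1,577.6 × 100 = 11.8
Total dependency ratio = (1,436.9 + 186.7) / 1,577.6 × 100 = 1,623.6 / 1,577.6 × 100 = 102.9

Youth dependency ratio: 91.1
Old-age dependency ratio: 11.8
Total dependency ratio: 102.9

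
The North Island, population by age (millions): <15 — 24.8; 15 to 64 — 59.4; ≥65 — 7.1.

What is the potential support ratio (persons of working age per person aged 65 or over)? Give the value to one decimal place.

Potential support ratio = 59.4 / 7.1 = 8.4

Potential support ratio: 8.4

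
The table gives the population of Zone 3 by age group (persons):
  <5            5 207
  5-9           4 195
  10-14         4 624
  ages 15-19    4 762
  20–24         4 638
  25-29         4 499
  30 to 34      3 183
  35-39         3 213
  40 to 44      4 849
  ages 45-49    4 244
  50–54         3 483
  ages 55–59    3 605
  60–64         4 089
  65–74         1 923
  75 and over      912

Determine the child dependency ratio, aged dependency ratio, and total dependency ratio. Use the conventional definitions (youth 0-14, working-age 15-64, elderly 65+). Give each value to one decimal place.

0–14: 5 207 + 4 195 + 4 624 = 14 026
15–64: 4 762 + 4 638 + 4 499 + 3 183 + 3 213 + 4 849 + 4 244 + 3 483 + 3 605 + 4 089 = 40 565
65+: 1 923 + 912 = 2 835
Youth dependency ratio = 14 026 / 40 565 × 100 = 34.6
Old-age dependency ratio = 2 835 / 40 565 × 100 = 7.0
Total dependency ratio = (14 026 + 2 835) / 40 565 × 100 = 16 861 / 40 565 × 100 = 41.6

Youth dependency ratio: 34.6
Old-age dependency ratio: 7.0
Total dependency ratio: 41.6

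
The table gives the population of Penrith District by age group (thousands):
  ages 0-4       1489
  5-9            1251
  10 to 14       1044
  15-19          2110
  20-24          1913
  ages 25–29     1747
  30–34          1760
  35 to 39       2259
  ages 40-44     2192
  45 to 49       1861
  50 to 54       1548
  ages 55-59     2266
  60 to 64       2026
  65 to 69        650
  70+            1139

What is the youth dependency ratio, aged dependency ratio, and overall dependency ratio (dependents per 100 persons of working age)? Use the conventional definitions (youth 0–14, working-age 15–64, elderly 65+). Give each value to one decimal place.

0–14: 1489 + 1251 + 1044 = 3784
15–64: 2110 + 1913 + 1747 + 1760 + 2259 + 2192 + 1861 + 1548 + 2266 + 2026 = 19682
65+: 650 + 1139 = 1789
Youth dependency ratio = 3784 / 19682 × 100 = 19.2
Old-age dependency ratio = 1789 / 19682 × 100 = 9.1
Total dependency ratio = (3784 + 1789) / 19682 × 100 = 5573 / 19682 × 100 = 28.3

Youth dependency ratio: 19.2
Old-age dependency ratio: 9.1
Total dependency ratio: 28.3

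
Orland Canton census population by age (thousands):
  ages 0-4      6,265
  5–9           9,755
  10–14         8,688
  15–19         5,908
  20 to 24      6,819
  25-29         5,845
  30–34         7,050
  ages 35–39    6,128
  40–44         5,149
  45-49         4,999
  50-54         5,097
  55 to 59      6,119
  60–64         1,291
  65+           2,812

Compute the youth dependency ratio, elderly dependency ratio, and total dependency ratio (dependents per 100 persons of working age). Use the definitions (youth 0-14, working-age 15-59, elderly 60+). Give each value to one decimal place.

0–14: 6,265 + 9,755 + 8,688 = 24,708
15–59: 5,908 + 6,819 + 5,845 + 7,050 + 6,128 + 5,149 + 4,999 + 5,097 + 6,119 = 53,114
60+: 1,291 + 2,812 = 4,103
Youth dependency ratio = 24,708 / 53,114 × 100 = 46.5
Old-age dependency ratio = 4,103 / 53,114 × 100 = 7.7
Total dependency ratio = (24,708 + 4,103) / 53,114 × 100 = 28,811 / 53,114 × 100 = 54.2

Youth dependency ratio: 46.5
Old-age dependency ratio: 7.7
Total dependency ratio: 54.2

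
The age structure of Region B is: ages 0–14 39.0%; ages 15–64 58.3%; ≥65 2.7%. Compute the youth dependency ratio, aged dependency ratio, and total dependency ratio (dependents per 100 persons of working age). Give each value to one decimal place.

Youth dependency ratio = 39.0 / 58.3 × 100 = 66.9
Old-age dependency ratio = 2.7 / 58.3 × 100 = 4.6
Total dependency ratio = (39.0 + 2.7) / 58.3 × 100 = 41.7 / 58.3 × 100 = 71.5

Youth dependency ratio: 66.9
Old-age dependency ratio: 4.6
Total dependency ratio: 71.5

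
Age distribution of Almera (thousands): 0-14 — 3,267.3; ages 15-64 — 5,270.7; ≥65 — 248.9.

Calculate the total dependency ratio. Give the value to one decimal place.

Total dependency ratio: 66.7

Total dependency ratio = (3,267.3 + 248.9) / 5,270.7 × 100 = 3,516.2 / 5,270.7 × 100 = 66.7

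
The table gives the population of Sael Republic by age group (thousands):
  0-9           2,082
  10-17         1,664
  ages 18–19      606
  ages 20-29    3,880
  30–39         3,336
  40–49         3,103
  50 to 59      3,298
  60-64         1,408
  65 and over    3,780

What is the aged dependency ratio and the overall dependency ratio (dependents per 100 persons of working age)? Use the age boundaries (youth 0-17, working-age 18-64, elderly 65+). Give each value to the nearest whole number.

Old-age dependency ratio: 24
Total dependency ratio: 48

0–17: 2,082 + 1,664 = 3,746
18–64: 606 + 3,880 + 3,336 + 3,103 + 3,298 + 1,408 = 15,631
65+: 3,780
Old-age dependency ratio = 3,780 / 15,631 × 100 = 24
Total dependency ratio = (3,746 + 3,780) / 15,631 × 100 = 7,526 / 15,631 × 100 = 48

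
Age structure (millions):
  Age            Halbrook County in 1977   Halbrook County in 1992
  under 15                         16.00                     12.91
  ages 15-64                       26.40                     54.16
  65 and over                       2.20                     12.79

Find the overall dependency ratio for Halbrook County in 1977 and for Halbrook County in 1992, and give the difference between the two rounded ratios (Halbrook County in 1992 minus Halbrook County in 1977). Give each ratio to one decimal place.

Halbrook County in 1977: 68.9
Halbrook County in 1992: 47.5
Difference: -21.4

Halbrook County in 1977: (16.00 + 2.20) / 26.40 × 100 = 18.20 / 26.40 × 100 = 68.9
Halbrook County in 1992: (12.91 + 12.79) / 54.16 × 100 = 25.70 / 54.16 × 100 = 47.5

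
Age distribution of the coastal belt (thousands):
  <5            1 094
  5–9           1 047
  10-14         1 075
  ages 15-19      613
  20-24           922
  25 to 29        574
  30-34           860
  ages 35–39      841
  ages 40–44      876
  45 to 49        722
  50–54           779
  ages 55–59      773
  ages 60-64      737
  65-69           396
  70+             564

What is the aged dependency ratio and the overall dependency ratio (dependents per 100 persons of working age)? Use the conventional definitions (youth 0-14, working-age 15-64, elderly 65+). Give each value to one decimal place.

0–14: 1 094 + 1 047 + 1 075 = 3 216
15–64: 613 + 922 + 574 + 860 + 841 + 876 + 722 + 779 + 773 + 737 = 7 697
65+: 396 + 564 = 960
Old-age dependency ratio = 960 / 7 697 × 100 = 12.5
Total dependency ratio = (3 216 + 960) / 7 697 × 100 = 4 176 / 7 697 × 100 = 54.3

Old-age dependency ratio: 12.5
Total dependency ratio: 54.3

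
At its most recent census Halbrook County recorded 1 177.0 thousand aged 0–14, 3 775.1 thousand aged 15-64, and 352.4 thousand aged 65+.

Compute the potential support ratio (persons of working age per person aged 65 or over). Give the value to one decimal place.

Potential support ratio: 10.7

Potential support ratio = 3 775.1 / 352.4 = 10.7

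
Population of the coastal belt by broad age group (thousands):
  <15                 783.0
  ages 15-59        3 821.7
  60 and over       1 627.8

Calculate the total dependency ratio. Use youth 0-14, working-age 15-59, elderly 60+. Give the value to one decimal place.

Total dependency ratio = (783.0 + 1 627.8) / 3 821.7 × 100 = 2 410.8 / 3 821.7 × 100 = 63.1

Total dependency ratio: 63.1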